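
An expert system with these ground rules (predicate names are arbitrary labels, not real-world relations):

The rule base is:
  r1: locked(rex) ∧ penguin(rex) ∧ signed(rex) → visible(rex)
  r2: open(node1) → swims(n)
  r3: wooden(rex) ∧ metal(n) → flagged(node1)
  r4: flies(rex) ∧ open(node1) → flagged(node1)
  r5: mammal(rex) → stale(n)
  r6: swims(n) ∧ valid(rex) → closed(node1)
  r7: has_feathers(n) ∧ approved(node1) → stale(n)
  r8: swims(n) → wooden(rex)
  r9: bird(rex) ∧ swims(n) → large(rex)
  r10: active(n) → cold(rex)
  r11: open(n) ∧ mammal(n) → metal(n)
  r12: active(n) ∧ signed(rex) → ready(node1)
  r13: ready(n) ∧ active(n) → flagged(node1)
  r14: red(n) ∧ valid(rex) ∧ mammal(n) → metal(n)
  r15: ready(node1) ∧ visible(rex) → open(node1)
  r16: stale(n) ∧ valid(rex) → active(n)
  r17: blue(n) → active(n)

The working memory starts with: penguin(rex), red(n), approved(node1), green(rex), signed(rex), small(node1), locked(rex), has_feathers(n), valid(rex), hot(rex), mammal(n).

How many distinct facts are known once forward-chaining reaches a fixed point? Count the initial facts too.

22

Round 1: r1 [locked(rex) ∧ penguin(rex) ∧ signed(rex) → visible(rex)]; r7 [has_feathers(n) ∧ approved(node1) → stale(n)]; r14 [red(n) ∧ valid(rex) ∧ mammal(n) → metal(n)]. Adds visible(rex), stale(n), metal(n).
Round 2: r16 [stale(n) ∧ valid(rex) → active(n)]. Adds active(n).
Round 3: r10 [active(n) → cold(rex)]; r12 [active(n) ∧ signed(rex) → ready(node1)]. Adds cold(rex), ready(node1).
Round 4: r15 [ready(node1) ∧ visible(rex) → open(node1)]. Adds open(node1).
Round 5: r2 [open(node1) → swims(n)]. Adds swims(n).
Round 6: r6 [swims(n) ∧ valid(rex) → closed(node1)]; r8 [swims(n) → wooden(rex)]. Adds closed(node1), wooden(rex).
Round 7: r3 [wooden(rex) ∧ metal(n) → flagged(node1)]. Adds flagged(node1).
Closure: {active(n), approved(node1), closed(node1), cold(rex), flagged(node1), green(rex), has_feathers(n), hot(rex), locked(rex), mammal(n), metal(n), open(node1), penguin(rex), ready(node1), red(n), signed(rex), small(node1), stale(n), swims(n), valid(rex), visible(rex), wooden(rex)} — 22 facts.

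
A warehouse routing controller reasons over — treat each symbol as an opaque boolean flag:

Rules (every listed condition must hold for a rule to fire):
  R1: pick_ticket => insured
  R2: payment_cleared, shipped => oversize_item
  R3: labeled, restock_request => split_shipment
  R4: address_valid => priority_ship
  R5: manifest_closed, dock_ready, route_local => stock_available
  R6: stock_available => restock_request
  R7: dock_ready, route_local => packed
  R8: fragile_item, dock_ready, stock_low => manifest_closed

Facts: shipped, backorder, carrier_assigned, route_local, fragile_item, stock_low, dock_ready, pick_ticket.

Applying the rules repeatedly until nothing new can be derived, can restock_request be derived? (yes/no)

Round 1: R1 [pick_ticket => insured]; R7 [dock_ready, route_local => packed]; R8 [fragile_item, dock_ready, stock_low => manifest_closed]. New: insured, packed, manifest_closed.
Round 2: R5 [manifest_closed, dock_ready, route_local => stock_available]. New: stock_available.
Round 3: R6 [stock_available => restock_request]. New: restock_request.
restock_request appears in round 3, so it is derivable.

yes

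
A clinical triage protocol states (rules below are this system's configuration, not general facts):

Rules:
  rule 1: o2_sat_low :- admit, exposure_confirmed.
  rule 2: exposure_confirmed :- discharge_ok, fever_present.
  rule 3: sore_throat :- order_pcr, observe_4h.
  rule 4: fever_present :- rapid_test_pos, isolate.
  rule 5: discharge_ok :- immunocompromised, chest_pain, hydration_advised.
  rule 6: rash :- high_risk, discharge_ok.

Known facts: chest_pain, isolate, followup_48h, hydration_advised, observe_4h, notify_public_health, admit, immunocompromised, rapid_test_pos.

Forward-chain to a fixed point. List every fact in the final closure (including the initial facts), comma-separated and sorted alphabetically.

Round 1: rule 4 [fever_present :- rapid_test_pos, isolate.]; rule 5 [discharge_ok :- immunocompromised, chest_pain, hydration_advised.]. New: fever_present, discharge_ok.
Round 2: rule 2 [exposure_confirmed :- discharge_ok, fever_present.]. New: exposure_confirmed.
Round 3: rule 1 [o2_sat_low :- admit, exposure_confirmed.]. New: o2_sat_low.

admit, chest_pain, discharge_ok, exposure_confirmed, fever_present, followup_48h, hydration_advised, immunocompromised, isolate, notify_public_health, o2_sat_low, observe_4h, rapid_test_pos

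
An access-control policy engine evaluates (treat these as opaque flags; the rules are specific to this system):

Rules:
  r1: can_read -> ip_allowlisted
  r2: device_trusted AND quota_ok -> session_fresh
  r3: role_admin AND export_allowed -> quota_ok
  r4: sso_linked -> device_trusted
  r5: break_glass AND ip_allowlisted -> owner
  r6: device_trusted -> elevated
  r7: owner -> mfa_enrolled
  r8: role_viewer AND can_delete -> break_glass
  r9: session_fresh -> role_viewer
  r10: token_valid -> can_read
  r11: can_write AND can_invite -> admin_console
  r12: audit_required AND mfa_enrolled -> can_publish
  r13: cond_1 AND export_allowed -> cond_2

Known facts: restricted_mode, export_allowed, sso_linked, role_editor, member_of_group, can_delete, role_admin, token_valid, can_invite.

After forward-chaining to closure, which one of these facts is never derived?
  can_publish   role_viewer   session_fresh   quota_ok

[1] r3 [role_admin AND export_allowed -> quota_ok]; r4 [sso_linked -> device_trusted]; r10 [token_valid -> can_read]. ⇒ new: quota_ok, device_trusted, can_read.
[2] r1 [can_read -> ip_allowlisted]; r2 [device_trusted AND quota_ok -> session_fresh]; r6 [device_trusted -> elevated]. ⇒ new: ip_allowlisted, session_fresh, elevated.
[3] r9 [session_fresh -> role_viewer]. ⇒ new: role_viewer.
[4] r8 [role_viewer AND can_delete -> break_glass]. ⇒ new: break_glass.
[5] r5 [break_glass AND ip_allowlisted -> owner]. ⇒ new: owner.
[6] r7 [owner -> mfa_enrolled]. ⇒ new: mfa_enrolled.
Derived: role_viewer (round 3), session_fresh (round 2), quota_ok (round 1). can_publish never appears in any round.

can_publish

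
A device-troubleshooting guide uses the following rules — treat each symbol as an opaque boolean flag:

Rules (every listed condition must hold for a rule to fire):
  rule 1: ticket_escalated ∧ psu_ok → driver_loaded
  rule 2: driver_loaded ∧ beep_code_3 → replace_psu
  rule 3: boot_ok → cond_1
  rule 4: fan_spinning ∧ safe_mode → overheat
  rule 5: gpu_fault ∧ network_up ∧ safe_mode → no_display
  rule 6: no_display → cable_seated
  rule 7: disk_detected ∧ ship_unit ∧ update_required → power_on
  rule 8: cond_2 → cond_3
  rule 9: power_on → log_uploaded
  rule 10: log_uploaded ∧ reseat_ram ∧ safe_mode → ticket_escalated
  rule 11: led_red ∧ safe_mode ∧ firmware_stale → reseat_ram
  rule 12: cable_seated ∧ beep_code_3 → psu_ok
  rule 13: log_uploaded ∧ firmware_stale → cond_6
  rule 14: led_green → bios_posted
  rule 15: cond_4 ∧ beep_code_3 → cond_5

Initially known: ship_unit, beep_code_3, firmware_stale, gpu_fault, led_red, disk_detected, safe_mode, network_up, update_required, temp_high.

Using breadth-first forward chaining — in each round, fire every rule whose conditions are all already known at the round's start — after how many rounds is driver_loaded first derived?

Round 1 — rule 5, rule 7, rule 11, derive no_display, power_on, reseat_ram.
Round 2 — rule 6, rule 9, derive cable_seated, log_uploaded.
Round 3 — rule 10, rule 12, rule 13, derive ticket_escalated, psu_ok, cond_6.
Round 4 — rule 1, derive driver_loaded.
driver_loaded first appears in round 4.

4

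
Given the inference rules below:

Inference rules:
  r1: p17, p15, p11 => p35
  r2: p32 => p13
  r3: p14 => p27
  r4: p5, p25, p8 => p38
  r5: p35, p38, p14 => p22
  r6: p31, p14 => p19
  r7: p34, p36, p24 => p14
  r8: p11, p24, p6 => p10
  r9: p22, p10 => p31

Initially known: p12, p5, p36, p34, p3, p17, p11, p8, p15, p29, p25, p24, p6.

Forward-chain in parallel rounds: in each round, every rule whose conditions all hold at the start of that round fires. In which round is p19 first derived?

[1] r1 [p17, p15, p11 => p35]; r4 [p5, p25, p8 => p38]; r7 [p34, p36, p24 => p14]; r8 [p11, p24, p6 => p10]. ⇒ new: p35, p38, p14, p10.
[2] r3 [p14 => p27]; r5 [p35, p38, p14 => p22]. ⇒ new: p27, p22.
[3] r9 [p22, p10 => p31]. ⇒ new: p31.
[4] r6 [p31, p14 => p19]. ⇒ new: p19.
p19 first appears in round 4.

4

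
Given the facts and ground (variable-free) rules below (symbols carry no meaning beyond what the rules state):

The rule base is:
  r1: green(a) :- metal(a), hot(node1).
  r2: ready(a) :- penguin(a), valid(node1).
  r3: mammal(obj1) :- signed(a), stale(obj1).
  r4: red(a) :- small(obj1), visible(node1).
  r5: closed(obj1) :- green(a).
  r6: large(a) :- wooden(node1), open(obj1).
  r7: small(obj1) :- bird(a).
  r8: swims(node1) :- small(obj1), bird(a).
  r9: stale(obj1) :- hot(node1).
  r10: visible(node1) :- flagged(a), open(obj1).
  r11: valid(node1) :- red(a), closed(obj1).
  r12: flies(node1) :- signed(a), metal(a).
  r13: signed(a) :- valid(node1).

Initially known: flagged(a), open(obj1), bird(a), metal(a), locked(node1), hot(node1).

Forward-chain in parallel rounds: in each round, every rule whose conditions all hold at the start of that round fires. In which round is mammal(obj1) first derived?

5

[1] r1 [green(a) :- metal(a), hot(node1).]; r7 [small(obj1) :- bird(a).]; r9 [stale(obj1) :- hot(node1).]; r10 [visible(node1) :- flagged(a), open(obj1).]. ⇒ new: green(a), small(obj1), stale(obj1), visible(node1).
[2] r4 [red(a) :- small(obj1), visible(node1).]; r5 [closed(obj1) :- green(a).]; r8 [swims(node1) :- small(obj1), bird(a).]. ⇒ new: red(a), closed(obj1), swims(node1).
[3] r11 [valid(node1) :- red(a), closed(obj1).]. ⇒ new: valid(node1).
[4] r13 [signed(a) :- valid(node1).]. ⇒ new: signed(a).
[5] r3 [mammal(obj1) :- signed(a), stale(obj1).]; r12 [flies(node1) :- signed(a), metal(a).]. ⇒ new: mammal(obj1), flies(node1).
mammal(obj1) first appears in round 5.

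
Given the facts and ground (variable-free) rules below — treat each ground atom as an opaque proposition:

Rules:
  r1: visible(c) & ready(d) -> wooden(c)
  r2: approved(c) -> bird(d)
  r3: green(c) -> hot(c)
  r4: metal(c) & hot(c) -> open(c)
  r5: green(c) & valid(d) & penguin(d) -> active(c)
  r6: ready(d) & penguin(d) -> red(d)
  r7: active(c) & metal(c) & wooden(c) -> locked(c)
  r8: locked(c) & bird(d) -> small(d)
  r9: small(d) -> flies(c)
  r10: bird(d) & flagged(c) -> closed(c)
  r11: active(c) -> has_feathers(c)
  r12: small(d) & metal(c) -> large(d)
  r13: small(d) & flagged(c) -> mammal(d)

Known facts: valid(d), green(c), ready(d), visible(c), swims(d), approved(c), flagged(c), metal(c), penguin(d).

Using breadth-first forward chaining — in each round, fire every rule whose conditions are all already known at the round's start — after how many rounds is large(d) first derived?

[1] r1 [visible(c) & ready(d) -> wooden(c)]; r2 [approved(c) -> bird(d)]; r3 [green(c) -> hot(c)]; r5 [green(c) & valid(d) & penguin(d) -> active(c)]; r6 [ready(d) & penguin(d) -> red(d)]. ⇒ new: wooden(c), bird(d), hot(c), active(c), red(d).
[2] r4 [metal(c) & hot(c) -> open(c)]; r7 [active(c) & metal(c) & wooden(c) -> locked(c)]; r10 [bird(d) & flagged(c) -> closed(c)]; r11 [active(c) -> has_feathers(c)]. ⇒ new: open(c), locked(c), closed(c), has_feathers(c).
[3] r8 [locked(c) & bird(d) -> small(d)]. ⇒ new: small(d).
[4] r9 [small(d) -> flies(c)]; r12 [small(d) & metal(c) -> large(d)]; r13 [small(d) & flagged(c) -> mammal(d)]. ⇒ new: flies(c), large(d), mammal(d).
large(d) first appears in round 4.

4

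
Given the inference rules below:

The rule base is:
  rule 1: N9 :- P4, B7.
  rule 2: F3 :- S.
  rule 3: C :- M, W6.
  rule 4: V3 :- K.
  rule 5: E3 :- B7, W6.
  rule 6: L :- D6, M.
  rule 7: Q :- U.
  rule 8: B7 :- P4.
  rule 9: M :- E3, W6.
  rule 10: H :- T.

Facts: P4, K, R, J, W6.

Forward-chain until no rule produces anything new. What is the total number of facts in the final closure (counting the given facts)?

11

Round 1 — rule 4, rule 8, derive V3, B7.
Round 2 — rule 1, rule 5, derive N9, E3.
Round 3 — rule 9, derive M.
Round 4 — rule 3, derive C.
Closure: {B7, C, E3, J, K, M, N9, P4, R, V3, W6} — 11 facts.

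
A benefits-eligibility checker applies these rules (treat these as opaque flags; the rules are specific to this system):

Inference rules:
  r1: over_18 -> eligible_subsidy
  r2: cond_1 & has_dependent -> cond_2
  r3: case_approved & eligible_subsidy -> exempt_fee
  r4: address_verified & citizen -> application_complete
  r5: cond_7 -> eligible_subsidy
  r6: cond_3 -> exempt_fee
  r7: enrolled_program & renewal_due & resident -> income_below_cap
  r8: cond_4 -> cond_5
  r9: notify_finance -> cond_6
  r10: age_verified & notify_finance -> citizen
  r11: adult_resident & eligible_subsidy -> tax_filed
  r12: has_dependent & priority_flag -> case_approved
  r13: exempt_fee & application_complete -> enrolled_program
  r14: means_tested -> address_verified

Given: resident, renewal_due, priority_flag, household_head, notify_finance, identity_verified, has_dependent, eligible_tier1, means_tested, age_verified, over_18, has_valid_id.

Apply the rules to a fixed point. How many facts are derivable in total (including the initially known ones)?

21

Round 1 fires r1, r9, r10, r12, r14, giving eligible_subsidy, cond_6, citizen, case_approved, address_verified.
Round 2 fires r3, r4, giving exempt_fee, application_complete.
Round 3 fires r13, giving enrolled_program.
Round 4 fires r7, giving income_below_cap.
Closure: {address_verified, age_verified, application_complete, case_approved, citizen, cond_6, eligible_subsidy, eligible_tier1, enrolled_program, exempt_fee, has_dependent, has_valid_id, household_head, identity_verified, income_below_cap, means_tested, notify_finance, over_18, priority_flag, renewal_due, resident} — 21 facts.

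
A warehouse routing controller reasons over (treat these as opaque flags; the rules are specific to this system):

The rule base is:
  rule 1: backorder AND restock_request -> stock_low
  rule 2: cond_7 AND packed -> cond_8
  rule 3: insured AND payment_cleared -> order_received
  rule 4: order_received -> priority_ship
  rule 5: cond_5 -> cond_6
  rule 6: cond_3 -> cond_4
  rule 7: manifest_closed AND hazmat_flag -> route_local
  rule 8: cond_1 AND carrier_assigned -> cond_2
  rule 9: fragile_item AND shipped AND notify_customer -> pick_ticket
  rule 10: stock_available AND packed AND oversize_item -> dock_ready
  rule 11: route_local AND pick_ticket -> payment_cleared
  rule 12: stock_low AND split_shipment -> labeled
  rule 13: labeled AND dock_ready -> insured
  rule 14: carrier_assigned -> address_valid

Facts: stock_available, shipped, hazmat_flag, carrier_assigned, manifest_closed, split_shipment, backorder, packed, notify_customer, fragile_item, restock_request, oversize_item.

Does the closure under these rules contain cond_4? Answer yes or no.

no

Round 1: rule 1 [backorder AND restock_request -> stock_low]; rule 7 [manifest_closed AND hazmat_flag -> route_local]; rule 9 [fragile_item AND shipped AND notify_customer -> pick_ticket]; rule 10 [stock_available AND packed AND oversize_item -> dock_ready]; rule 14 [carrier_assigned -> address_valid]. Adds stock_low, route_local, pick_ticket, dock_ready, address_valid.
Round 2: rule 11 [route_local AND pick_ticket -> payment_cleared]; rule 12 [stock_low AND split_shipment -> labeled]. Adds payment_cleared, labeled.
Round 3: rule 13 [labeled AND dock_ready -> insured]. Adds insured.
Round 4: rule 3 [insured AND payment_cleared -> order_received]. Adds order_received.
Round 5: rule 4 [order_received -> priority_ship]. Adds priority_ship.
Fixed point reached. cond_4 is concluded only by rule 6; rule 6 needs cond_3 (never derived).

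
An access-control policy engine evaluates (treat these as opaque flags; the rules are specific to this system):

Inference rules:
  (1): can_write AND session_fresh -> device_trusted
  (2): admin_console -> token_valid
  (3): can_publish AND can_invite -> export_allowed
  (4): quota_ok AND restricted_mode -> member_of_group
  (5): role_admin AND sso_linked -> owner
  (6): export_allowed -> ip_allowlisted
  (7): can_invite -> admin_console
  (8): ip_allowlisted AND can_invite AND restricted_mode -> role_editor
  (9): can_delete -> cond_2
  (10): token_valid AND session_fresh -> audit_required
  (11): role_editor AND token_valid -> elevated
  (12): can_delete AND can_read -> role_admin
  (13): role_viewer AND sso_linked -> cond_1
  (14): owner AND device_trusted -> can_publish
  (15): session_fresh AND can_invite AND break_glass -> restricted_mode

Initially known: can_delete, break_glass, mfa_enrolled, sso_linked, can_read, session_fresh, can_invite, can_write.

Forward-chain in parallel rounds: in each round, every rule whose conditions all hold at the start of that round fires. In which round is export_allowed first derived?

4

Round 1 — (1), (7), (9), (12), (15), derive device_trusted, admin_console, cond_2, role_admin, restricted_mode.
Round 2 — (2), (5), derive token_valid, owner.
Round 3 — (10), (14), derive audit_required, can_publish.
Round 4 — (3), derive export_allowed.
export_allowed first appears in round 4.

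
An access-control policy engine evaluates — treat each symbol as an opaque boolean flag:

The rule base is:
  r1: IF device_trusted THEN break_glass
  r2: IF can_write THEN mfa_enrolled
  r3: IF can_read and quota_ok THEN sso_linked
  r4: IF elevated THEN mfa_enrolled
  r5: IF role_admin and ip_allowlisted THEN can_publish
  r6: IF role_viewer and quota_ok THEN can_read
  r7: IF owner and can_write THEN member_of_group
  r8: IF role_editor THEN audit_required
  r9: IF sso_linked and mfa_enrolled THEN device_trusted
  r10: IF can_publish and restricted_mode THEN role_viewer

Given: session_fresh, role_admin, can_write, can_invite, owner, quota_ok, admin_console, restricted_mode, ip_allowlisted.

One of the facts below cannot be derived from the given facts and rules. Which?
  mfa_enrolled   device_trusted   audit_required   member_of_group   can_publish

audit_required

Round 1 fires r2, r5, r7, giving mfa_enrolled, can_publish, member_of_group.
Round 2 fires r10, giving role_viewer.
Round 3 fires r6, giving can_read.
Round 4 fires r3, giving sso_linked.
Round 5 fires r9, giving device_trusted.
Round 6 fires r1, giving break_glass.
Derived: mfa_enrolled (round 1), device_trusted (round 5), member_of_group (round 1), can_publish (round 1). audit_required never appears in any round.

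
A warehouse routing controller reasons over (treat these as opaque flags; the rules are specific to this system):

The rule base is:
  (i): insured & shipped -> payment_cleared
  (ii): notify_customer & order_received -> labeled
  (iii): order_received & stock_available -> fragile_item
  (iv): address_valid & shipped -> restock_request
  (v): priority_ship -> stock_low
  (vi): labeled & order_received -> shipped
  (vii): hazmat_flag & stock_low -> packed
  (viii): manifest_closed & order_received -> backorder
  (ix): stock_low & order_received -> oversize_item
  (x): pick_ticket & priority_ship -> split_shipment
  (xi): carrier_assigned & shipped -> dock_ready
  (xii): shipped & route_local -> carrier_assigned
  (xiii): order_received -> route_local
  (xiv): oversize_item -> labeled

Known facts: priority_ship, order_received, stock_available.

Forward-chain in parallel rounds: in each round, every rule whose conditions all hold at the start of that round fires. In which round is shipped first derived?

[1] (iii) [order_received & stock_available -> fragile_item]; (v) [priority_ship -> stock_low]; (xiii) [order_received -> route_local]. ⇒ new: fragile_item, stock_low, route_local.
[2] (ix) [stock_low & order_received -> oversize_item]. ⇒ new: oversize_item.
[3] (xiv) [oversize_item -> labeled]. ⇒ new: labeled.
[4] (vi) [labeled & order_received -> shipped]. ⇒ new: shipped.
shipped first appears in round 4.

4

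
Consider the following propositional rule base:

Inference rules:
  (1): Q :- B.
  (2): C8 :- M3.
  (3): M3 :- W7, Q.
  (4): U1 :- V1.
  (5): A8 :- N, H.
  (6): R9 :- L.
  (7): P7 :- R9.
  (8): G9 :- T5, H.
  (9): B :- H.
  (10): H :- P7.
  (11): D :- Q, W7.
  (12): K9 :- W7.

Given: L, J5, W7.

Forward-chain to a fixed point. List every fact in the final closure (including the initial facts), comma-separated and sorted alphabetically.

[1] (6) [R9 :- L.]; (12) [K9 :- W7.]. ⇒ new: R9, K9.
[2] (7) [P7 :- R9.]. ⇒ new: P7.
[3] (10) [H :- P7.]. ⇒ new: H.
[4] (9) [B :- H.]. ⇒ new: B.
[5] (1) [Q :- B.]. ⇒ new: Q.
[6] (3) [M3 :- W7, Q.]; (11) [D :- Q, W7.]. ⇒ new: M3, D.
[7] (2) [C8 :- M3.]. ⇒ new: C8.

B, C8, D, H, J5, K9, L, M3, P7, Q, R9, W7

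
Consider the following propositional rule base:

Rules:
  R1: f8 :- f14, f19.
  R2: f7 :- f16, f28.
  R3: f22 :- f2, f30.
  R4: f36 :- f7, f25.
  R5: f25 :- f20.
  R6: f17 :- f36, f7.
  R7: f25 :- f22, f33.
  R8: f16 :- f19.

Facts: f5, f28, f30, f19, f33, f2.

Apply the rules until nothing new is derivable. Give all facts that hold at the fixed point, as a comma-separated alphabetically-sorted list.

f16, f17, f19, f2, f22, f25, f28, f30, f33, f36, f5, f7

Round 1 fires R3, R8, giving f22, f16.
Round 2 fires R2, R7, giving f7, f25.
Round 3 fires R4, giving f36.
Round 4 fires R6, giving f17.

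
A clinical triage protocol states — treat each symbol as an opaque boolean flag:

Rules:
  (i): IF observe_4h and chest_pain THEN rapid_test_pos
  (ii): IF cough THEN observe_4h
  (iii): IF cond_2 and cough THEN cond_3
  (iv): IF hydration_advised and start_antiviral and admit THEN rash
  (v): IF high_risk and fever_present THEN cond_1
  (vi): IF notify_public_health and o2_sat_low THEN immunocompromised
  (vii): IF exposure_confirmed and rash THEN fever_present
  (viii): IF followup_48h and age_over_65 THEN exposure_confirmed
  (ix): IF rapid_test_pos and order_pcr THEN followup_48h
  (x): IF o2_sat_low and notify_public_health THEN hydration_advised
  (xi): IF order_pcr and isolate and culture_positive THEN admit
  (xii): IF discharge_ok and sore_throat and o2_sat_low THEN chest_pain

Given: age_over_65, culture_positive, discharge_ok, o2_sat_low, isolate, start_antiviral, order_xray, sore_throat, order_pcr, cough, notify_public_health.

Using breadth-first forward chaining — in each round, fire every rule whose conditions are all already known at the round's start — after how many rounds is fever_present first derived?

Round 1: (ii) [IF cough THEN observe_4h]; (vi) [IF notify_public_health and o2_sat_low THEN immunocompromised]; (x) [IF o2_sat_low and notify_public_health THEN hydration_advised]; (xi) [IF order_pcr and isolate and culture_positive THEN admit]; (xii) [IF discharge_ok and sore_throat and o2_sat_low THEN chest_pain]. Adds observe_4h, immunocompromised, hydration_advised, admit, chest_pain.
Round 2: (i) [IF observe_4h and chest_pain THEN rapid_test_pos]; (iv) [IF hydration_advised and start_antiviral and admit THEN rash]. Adds rapid_test_pos, rash.
Round 3: (ix) [IF rapid_test_pos and order_pcr THEN followup_48h]. Adds followup_48h.
Round 4: (viii) [IF followup_48h and age_over_65 THEN exposure_confirmed]. Adds exposure_confirmed.
Round 5: (vii) [IF exposure_confirmed and rash THEN fever_present]. Adds fever_present.
fever_present first appears in round 5.

5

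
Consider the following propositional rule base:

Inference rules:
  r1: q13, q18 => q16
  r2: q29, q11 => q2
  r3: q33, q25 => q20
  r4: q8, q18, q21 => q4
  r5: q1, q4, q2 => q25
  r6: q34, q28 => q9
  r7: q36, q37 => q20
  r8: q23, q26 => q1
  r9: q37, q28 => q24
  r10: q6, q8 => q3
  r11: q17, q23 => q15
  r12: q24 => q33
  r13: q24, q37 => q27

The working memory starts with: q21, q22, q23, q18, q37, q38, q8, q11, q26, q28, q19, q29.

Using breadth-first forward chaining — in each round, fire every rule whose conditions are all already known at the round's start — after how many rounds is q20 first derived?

3

[1] r2 [q29, q11 => q2]; r4 [q8, q18, q21 => q4]; r8 [q23, q26 => q1]; r9 [q37, q28 => q24]. ⇒ new: q2, q4, q1, q24.
[2] r5 [q1, q4, q2 => q25]; r12 [q24 => q33]; r13 [q24, q37 => q27]. ⇒ new: q25, q33, q27.
[3] r3 [q33, q25 => q20]. ⇒ new: q20.
q20 first appears in round 3.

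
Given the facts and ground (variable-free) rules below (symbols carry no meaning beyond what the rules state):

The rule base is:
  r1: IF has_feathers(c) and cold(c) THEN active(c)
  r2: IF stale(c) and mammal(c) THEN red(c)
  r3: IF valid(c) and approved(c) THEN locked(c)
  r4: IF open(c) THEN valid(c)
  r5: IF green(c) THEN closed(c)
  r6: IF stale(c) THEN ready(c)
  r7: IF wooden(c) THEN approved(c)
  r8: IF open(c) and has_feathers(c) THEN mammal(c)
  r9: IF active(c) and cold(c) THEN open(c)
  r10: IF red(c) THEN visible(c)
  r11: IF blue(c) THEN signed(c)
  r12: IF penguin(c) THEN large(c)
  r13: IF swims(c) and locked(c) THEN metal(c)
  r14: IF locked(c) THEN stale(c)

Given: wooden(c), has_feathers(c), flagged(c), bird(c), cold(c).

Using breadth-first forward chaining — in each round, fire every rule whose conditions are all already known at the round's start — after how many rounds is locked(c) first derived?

4

Round 1 fires r1, r7, giving active(c), approved(c).
Round 2 fires r9, giving open(c).
Round 3 fires r4, r8, giving valid(c), mammal(c).
Round 4 fires r3, giving locked(c).
locked(c) first appears in round 4.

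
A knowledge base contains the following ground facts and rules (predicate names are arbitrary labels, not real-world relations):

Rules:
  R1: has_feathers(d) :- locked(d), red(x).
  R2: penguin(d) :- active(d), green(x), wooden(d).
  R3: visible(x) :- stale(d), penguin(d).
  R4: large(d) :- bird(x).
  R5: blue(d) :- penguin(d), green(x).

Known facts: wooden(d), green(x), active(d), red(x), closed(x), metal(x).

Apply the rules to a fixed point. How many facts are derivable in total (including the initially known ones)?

Round 1 fires R2, giving penguin(d).
Round 2 fires R5, giving blue(d).
Closure: {active(d), blue(d), closed(x), green(x), metal(x), penguin(d), red(x), wooden(d)} — 8 facts.

8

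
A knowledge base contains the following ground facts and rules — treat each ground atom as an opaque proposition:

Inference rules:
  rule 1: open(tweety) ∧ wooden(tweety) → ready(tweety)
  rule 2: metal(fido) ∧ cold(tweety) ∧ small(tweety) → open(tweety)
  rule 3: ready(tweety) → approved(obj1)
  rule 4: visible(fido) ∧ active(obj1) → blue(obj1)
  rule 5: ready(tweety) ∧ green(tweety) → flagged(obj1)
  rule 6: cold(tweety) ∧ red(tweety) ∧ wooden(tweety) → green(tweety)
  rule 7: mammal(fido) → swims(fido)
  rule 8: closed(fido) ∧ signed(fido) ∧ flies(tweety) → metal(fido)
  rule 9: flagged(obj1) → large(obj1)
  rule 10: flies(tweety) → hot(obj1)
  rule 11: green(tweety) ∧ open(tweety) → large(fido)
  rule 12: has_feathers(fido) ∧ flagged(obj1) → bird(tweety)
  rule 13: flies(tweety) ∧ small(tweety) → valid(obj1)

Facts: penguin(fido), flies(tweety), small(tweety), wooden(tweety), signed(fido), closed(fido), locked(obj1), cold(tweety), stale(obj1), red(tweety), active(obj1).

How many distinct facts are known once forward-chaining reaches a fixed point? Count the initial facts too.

21

Round 1 — rule 6, rule 8, rule 10, rule 13, derive green(tweety), metal(fido), hot(obj1), valid(obj1).
Round 2 — rule 2, derive open(tweety).
Round 3 — rule 1, rule 11, derive ready(tweety), large(fido).
Round 4 — rule 3, rule 5, derive approved(obj1), flagged(obj1).
Round 5 — rule 9, derive large(obj1).
Closure: {active(obj1), approved(obj1), closed(fido), cold(tweety), flagged(obj1), flies(tweety), green(tweety), hot(obj1), large(fido), large(obj1), locked(obj1), metal(fido), open(tweety), penguin(fido), ready(tweety), red(tweety), signed(fido), small(tweety), stale(obj1), valid(obj1), wooden(tweety)} — 21 facts.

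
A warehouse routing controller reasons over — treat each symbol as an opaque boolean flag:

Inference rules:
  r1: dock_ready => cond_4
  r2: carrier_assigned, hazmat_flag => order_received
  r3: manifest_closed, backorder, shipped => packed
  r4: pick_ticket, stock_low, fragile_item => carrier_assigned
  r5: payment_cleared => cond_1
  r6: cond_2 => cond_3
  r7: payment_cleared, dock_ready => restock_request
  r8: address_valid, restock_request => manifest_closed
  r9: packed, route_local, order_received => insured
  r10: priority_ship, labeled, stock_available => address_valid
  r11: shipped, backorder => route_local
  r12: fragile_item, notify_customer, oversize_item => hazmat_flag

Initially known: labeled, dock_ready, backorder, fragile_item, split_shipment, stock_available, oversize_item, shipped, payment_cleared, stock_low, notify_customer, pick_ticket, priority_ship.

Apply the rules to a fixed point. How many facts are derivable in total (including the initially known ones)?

[1] r1 [dock_ready => cond_4]; r4 [pick_ticket, stock_low, fragile_item => carrier_assigned]; r5 [payment_cleared => cond_1]; r7 [payment_cleared, dock_ready => restock_request]; r10 [priority_ship, labeled, stock_available => address_valid]; r11 [shipped, backorder => route_local]; r12 [fragile_item, notify_customer, oversize_item => hazmat_flag]. ⇒ new: cond_4, carrier_assigned, cond_1, restock_request, address_valid, route_local, hazmat_flag.
[2] r2 [carrier_assigned, hazmat_flag => order_received]; r8 [address_valid, restock_request => manifest_closed]. ⇒ new: order_received, manifest_closed.
[3] r3 [manifest_closed, backorder, shipped => packed]. ⇒ new: packed.
[4] r9 [packed, route_local, order_received => insured]. ⇒ new: insured.
Closure: {address_valid, backorder, carrier_assigned, cond_1, cond_4, dock_ready, fragile_item, hazmat_flag, insured, labeled, manifest_closed, notify_customer, order_received, oversize_item, packed, payment_cleared, pick_ticket, priority_ship, restock_request, route_local, shipped, split_shipment, stock_available, stock_low} — 24 facts.

24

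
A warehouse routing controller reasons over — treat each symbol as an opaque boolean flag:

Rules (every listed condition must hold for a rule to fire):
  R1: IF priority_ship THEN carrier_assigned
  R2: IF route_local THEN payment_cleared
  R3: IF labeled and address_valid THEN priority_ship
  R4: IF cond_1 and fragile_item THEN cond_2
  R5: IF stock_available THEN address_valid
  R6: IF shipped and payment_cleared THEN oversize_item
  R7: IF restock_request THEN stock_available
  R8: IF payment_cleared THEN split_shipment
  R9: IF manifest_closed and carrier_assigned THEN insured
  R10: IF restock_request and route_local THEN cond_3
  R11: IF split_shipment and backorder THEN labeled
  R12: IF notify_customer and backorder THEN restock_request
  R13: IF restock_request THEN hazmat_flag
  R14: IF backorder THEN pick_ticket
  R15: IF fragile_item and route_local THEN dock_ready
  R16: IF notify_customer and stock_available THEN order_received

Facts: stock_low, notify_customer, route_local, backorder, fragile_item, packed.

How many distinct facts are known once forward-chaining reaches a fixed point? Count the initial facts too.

19

Round 1: R2 [IF route_local THEN payment_cleared]; R12 [IF notify_customer and backorder THEN restock_request]; R14 [IF backorder THEN pick_ticket]; R15 [IF fragile_item and route_local THEN dock_ready]. Adds payment_cleared, restock_request, pick_ticket, dock_ready.
Round 2: R7 [IF restock_request THEN stock_available]; R8 [IF payment_cleared THEN split_shipment]; R10 [IF restock_request and route_local THEN cond_3]; R13 [IF restock_request THEN hazmat_flag]. Adds stock_available, split_shipment, cond_3, hazmat_flag.
Round 3: R5 [IF stock_available THEN address_valid]; R11 [IF split_shipment and backorder THEN labeled]; R16 [IF notify_customer and stock_available THEN order_received]. Adds address_valid, labeled, order_received.
Round 4: R3 [IF labeled and address_valid THEN priority_ship]. Adds priority_ship.
Round 5: R1 [IF priority_ship THEN carrier_assigned]. Adds carrier_assigned.
Closure: {address_valid, backorder, carrier_assigned, cond_3, dock_ready, fragile_item, hazmat_flag, labeled, notify_customer, order_received, packed, payment_cleared, pick_ticket, priority_ship, restock_request, route_local, split_shipment, stock_available, stock_low} — 19 facts.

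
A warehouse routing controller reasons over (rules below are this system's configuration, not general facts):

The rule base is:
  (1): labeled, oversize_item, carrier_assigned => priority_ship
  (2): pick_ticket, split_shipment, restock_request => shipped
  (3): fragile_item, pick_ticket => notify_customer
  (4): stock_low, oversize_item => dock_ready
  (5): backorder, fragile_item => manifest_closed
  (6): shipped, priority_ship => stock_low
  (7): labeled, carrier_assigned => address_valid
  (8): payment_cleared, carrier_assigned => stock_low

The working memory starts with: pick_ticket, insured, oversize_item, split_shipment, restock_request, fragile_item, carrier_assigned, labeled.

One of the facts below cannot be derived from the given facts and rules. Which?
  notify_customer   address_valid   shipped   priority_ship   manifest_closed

[1] (1) [labeled, oversize_item, carrier_assigned => priority_ship]; (2) [pick_ticket, split_shipment, restock_request => shipped]; (3) [fragile_item, pick_ticket => notify_customer]; (7) [labeled, carrier_assigned => address_valid]. ⇒ new: priority_ship, shipped, notify_customer, address_valid.
[2] (6) [shipped, priority_ship => stock_low]. ⇒ new: stock_low.
[3] (4) [stock_low, oversize_item => dock_ready]. ⇒ new: dock_ready.
Derived: priority_ship (round 1), address_valid (round 1), notify_customer (round 1), shipped (round 1). manifest_closed never appears in any round.

manifest_closed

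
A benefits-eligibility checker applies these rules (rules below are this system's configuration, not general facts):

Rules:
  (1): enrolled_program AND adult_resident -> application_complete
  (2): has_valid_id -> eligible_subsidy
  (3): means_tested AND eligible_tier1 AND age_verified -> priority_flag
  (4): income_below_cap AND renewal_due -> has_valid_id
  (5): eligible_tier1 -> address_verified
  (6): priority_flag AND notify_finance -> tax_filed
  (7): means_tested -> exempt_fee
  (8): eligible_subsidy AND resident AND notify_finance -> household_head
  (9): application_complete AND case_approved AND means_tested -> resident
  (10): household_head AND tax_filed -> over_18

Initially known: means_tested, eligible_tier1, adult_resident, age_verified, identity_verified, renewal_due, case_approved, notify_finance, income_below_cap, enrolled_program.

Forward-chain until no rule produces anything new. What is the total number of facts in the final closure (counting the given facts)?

Round 1 — (1), (3), (4), (5), (7), derive application_complete, priority_flag, has_valid_id, address_verified, exempt_fee.
Round 2 — (2), (6), (9), derive eligible_subsidy, tax_filed, resident.
Round 3 — (8), derive household_head.
Round 4 — (10), derive over_18.
Closure: {address_verified, adult_resident, age_verified, application_complete, case_approved, eligible_subsidy, eligible_tier1, enrolled_program, exempt_fee, has_valid_id, household_head, identity_verified, income_below_cap, means_tested, notify_finance, over_18, priority_flag, renewal_due, resident, tax_filed} — 20 facts.

20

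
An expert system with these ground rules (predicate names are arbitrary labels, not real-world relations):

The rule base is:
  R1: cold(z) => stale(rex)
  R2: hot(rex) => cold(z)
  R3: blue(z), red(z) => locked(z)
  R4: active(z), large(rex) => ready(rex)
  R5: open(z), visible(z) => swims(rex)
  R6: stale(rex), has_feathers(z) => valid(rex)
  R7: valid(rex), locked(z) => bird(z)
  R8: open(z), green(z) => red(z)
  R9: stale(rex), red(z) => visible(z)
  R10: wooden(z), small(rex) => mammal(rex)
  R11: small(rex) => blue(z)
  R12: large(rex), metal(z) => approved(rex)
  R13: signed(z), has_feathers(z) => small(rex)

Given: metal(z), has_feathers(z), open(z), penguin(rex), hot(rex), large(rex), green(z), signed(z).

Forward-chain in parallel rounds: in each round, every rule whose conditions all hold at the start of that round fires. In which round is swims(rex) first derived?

4

Round 1 — R2, R8, R12, R13, derive cold(z), red(z), approved(rex), small(rex).
Round 2 — R1, R11, derive stale(rex), blue(z).
Round 3 — R3, R6, R9, derive locked(z), valid(rex), visible(z).
Round 4 — R5, R7, derive swims(rex), bird(z).
swims(rex) first appears in round 4.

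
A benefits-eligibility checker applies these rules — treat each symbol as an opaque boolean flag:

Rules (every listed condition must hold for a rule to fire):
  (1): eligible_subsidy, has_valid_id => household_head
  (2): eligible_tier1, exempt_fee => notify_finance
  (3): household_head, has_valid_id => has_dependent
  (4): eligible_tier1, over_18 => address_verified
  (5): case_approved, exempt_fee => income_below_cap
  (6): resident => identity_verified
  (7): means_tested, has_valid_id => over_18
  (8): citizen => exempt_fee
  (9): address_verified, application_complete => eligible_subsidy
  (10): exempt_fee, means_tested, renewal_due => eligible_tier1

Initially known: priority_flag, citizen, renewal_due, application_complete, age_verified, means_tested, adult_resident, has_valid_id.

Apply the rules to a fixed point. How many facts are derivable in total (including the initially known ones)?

Round 1 fires (7), (8), giving over_18, exempt_fee.
Round 2 fires (10), giving eligible_tier1.
Round 3 fires (2), (4), giving notify_finance, address_verified.
Round 4 fires (9), giving eligible_subsidy.
Round 5 fires (1), giving household_head.
Round 6 fires (3), giving has_dependent.
Closure: {address_verified, adult_resident, age_verified, application_complete, citizen, eligible_subsidy, eligible_tier1, exempt_fee, has_dependent, has_valid_id, household_head, means_tested, notify_finance, over_18, priority_flag, renewal_due} — 16 facts.

16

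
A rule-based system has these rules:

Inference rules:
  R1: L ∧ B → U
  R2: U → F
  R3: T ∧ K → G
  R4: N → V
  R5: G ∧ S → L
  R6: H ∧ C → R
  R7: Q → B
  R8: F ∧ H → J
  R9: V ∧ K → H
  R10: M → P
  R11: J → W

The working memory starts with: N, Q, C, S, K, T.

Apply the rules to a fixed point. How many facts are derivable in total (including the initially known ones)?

Round 1: R3 [T ∧ K → G]; R4 [N → V]; R7 [Q → B]. New: G, V, B.
Round 2: R5 [G ∧ S → L]; R9 [V ∧ K → H]. New: L, H.
Round 3: R1 [L ∧ B → U]; R6 [H ∧ C → R]. New: U, R.
Round 4: R2 [U → F]. New: F.
Round 5: R8 [F ∧ H → J]. New: J.
Round 6: R11 [J → W]. New: W.
Closure: {B, C, F, G, H, J, K, L, N, Q, R, S, T, U, V, W} — 16 facts.

16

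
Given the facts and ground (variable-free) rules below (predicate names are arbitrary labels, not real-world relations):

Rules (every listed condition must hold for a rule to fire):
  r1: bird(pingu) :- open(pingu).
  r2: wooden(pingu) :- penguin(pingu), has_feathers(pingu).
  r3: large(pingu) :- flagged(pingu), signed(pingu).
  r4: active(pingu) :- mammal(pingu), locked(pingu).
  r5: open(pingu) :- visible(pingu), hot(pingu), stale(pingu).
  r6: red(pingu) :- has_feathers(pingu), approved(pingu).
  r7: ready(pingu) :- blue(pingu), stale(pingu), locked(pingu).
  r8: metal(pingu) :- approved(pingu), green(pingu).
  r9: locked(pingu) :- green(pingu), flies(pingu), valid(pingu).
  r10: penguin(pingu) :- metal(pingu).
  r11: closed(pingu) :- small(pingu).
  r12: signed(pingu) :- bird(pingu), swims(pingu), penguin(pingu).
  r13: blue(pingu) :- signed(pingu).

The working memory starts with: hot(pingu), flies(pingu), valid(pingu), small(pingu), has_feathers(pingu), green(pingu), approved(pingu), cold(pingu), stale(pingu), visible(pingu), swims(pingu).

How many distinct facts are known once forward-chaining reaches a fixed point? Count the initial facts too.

22

Round 1: r5 [open(pingu) :- visible(pingu), hot(pingu), stale(pingu).]; r6 [red(pingu) :- has_feathers(pingu), approved(pingu).]; r8 [metal(pingu) :- approved(pingu), green(pingu).]; r9 [locked(pingu) :- green(pingu), flies(pingu), valid(pingu).]; r11 [closed(pingu) :- small(pingu).]. Adds open(pingu), red(pingu), metal(pingu), locked(pingu), closed(pingu).
Round 2: r1 [bird(pingu) :- open(pingu).]; r10 [penguin(pingu) :- metal(pingu).]. Adds bird(pingu), penguin(pingu).
Round 3: r2 [wooden(pingu) :- penguin(pingu), has_feathers(pingu).]; r12 [signed(pingu) :- bird(pingu), swims(pingu), penguin(pingu).]. Adds wooden(pingu), signed(pingu).
Round 4: r13 [blue(pingu) :- signed(pingu).]. Adds blue(pingu).
Round 5: r7 [ready(pingu) :- blue(pingu), stale(pingu), locked(pingu).]. Adds ready(pingu).
Closure: {approved(pingu), bird(pingu), blue(pingu), closed(pingu), cold(pingu), flies(pingu), green(pingu), has_feathers(pingu), hot(pingu), locked(pingu), metal(pingu), open(pingu), penguin(pingu), ready(pingu), red(pingu), signed(pingu), small(pingu), stale(pingu), swims(pingu), valid(pingu), visible(pingu), wooden(pingu)} — 22 facts.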